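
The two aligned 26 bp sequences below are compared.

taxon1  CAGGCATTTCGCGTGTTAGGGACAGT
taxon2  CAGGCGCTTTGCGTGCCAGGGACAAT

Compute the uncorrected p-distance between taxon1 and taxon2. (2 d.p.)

The sequences differ at 6 of 26 positions (sites 6, 7, 10, 16, 17, 25).
p = 6/26 = 0.230769… ≈ 0.23 (to 2 d.p.).

0.23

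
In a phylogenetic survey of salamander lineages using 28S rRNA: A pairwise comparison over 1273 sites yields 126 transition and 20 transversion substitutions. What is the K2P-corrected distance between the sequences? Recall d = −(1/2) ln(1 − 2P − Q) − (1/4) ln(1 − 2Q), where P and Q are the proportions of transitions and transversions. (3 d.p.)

0.128

P = 126/1273 ≈ 0.098979 and Q = 20/1273 ≈ 0.015711.
Under the Kimura two-parameter model, d = −½ ln(1 − 2P − Q) − ¼ ln(1 − 2Q).
1 − 2P − Q = 0.786331, giving −½ ln(0.786331) = 0.120189.
1 − 2Q = 0.968578, giving −¼ ln(0.968578) = 0.007982.
d = 0.120189 + 0.007982 = 0.128171.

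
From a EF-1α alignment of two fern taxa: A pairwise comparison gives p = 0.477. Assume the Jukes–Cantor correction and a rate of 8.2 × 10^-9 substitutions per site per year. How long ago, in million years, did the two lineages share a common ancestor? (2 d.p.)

d = −(3/4) ln(1 − 4p/3) = −0.75 ln(1 − 0.636) = −0.75 ln(0.364)
  = −0.75 × (-1.010601) = 0.757951 substitutions/site.
Under a molecular clock d = 2μt, so t = d/(2μ) = 0.757951 / (2 × 8.2 × 10^-9) = 46.22 million years.

46.22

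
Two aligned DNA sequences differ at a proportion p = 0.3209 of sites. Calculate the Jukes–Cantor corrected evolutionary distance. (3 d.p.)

0.419

d = −(3/4) ln(1 − 4p/3) = −0.75 ln(1 − 0.427867) = −0.75 ln(0.572133)
  = −0.75 × (-0.558384) = 0.418788 substitutions/site.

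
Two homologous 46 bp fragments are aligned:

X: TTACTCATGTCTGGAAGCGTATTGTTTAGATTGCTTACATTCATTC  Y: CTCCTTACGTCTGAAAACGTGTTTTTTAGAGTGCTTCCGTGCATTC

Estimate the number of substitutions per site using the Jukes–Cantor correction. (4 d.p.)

0.3206

The sequences differ at 12 of 46 sites, so p = 12/46 ≈ 0.26087.
d = −(3/4) ln(1 − 4p/3) = −0.75 ln(1 − 0.347827) = −0.75 ln(0.652173)
  = −0.75 × (-0.427445) = 0.320584 substitutions/site.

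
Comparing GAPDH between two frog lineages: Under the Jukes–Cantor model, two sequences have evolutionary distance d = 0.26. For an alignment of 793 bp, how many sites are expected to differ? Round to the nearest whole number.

174

Invert JC69: p = (3/4)(1 − e^(−4d/3)) = 0.75 × (1 − e^(-0.346667)) = 0.75 × (1 − 0.707041) = 0.219719.
Expected differing sites = pL ≈ 0.219719 × 793 = 174.237167 ≈ 174.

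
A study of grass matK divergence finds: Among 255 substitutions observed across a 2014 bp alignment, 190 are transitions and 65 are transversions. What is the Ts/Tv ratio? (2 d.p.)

2.92

R = 190/65 = 2.923076… ≈ 2.92 (to 2 d.p.).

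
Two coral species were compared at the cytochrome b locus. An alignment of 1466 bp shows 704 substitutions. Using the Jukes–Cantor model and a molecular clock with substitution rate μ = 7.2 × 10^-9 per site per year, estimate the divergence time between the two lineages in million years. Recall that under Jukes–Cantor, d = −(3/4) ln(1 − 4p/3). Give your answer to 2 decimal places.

p = 704/1466 ≈ 0.480218.
d = −(3/4) ln(1 − 4p/3) = −0.75 ln(1 − 0.640291) = −0.75 ln(0.359709)
  = −0.75 × (-1.022460) = 0.766845 substitutions/site.
Under a molecular clock d = 2μt, so t = d/(2μ) = 0.766845 / (2 × 7.2 × 10^-9) = 53.25 million years.

53.25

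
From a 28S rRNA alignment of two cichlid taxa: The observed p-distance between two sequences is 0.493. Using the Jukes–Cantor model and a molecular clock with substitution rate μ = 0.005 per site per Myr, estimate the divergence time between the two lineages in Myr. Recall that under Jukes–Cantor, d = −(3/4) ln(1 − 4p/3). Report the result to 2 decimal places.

d = −(3/4) ln(1 − 4p/3) = −0.75 ln(1 − 0.657333) = −0.75 ln(0.342667)
  = −0.75 × (-1.070996) = 0.803247 substitutions/site.
Under a molecular clock d = 2μt, so t = d/(2μ) = 0.803247 / (2 × 0.005) = 80.32 Myr.

80.32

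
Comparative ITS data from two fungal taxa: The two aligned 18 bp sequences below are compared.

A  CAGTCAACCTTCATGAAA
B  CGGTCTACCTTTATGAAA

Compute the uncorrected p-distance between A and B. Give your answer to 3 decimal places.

The sequences differ at 3 of 18 positions (sites 2, 6, 12).
p = 3/18 = 0.166666… ≈ 0.167 (to 3 d.p.).

0.167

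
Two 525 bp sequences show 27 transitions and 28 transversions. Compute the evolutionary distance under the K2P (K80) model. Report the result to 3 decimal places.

P = 27/525 ≈ 0.051429 and Q = 28/525 ≈ 0.053333.
Under the Kimura two-parameter model, d = −½ ln(1 − 2P − Q) − ¼ ln(1 − 2Q).
1 − 2P − Q = 0.843809, giving −½ ln(0.843809) = 0.084915.
1 − 2Q = 0.893334, giving −¼ ln(0.893334) = 0.028199.
d = 0.084915 + 0.028199 = 0.113114.

0.113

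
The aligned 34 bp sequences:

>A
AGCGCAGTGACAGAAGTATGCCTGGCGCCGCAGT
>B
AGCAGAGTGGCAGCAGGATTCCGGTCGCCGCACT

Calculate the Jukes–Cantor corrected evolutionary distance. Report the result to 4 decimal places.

The sequences differ at 9 of 34 sites (4, 5, 10, 14, 17, 20, 23, 25, 33), so p = 9/34 ≈ 0.264706.
d = −(3/4) ln(1 − 4p/3) = −0.75 ln(1 − 0.352941) = −0.75 ln(0.647059)
  = −0.75 × (-0.435318) = 0.326489 substitutions/site.

0.3265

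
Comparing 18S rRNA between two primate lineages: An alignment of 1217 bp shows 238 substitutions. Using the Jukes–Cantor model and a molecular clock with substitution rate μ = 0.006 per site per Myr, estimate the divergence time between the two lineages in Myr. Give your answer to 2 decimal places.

18.88

p = 238/1217 ≈ 0.195563.
d = −(3/4) ln(1 − 4p/3) = −0.75 ln(1 − 0.260751) = −0.75 ln(0.739249)
  = −0.75 × (-0.302120) = 0.226590 substitutions/site.
Under a molecular clock d = 2μt, so t = d/(2μ) = 0.226590 / (2 × 0.006) = 18.88 Myr.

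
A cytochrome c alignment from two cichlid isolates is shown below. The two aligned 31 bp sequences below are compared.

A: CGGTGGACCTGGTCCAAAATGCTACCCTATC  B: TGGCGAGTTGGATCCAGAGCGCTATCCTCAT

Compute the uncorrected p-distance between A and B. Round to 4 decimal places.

0.4839

The sequences differ at 15 of 31 positions.
p = 15/31 = 0.483870… ≈ 0.4839 (to 4 d.p.).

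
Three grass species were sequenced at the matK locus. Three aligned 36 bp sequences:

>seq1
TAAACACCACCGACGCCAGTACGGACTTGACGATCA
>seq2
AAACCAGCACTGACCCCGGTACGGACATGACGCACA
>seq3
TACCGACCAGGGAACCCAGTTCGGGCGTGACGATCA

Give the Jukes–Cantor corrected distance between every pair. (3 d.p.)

d(seq1,seq2) = 0.304, d(seq1,seq3) = 0.347, d(seq2,seq3) = 0.493

seq1–seq2: 9/36 sites differ → p = 0.25, d = −0.75 ln(1 − 0.333333) = 0.304098 ≈ 0.304.
seq1–seq3: 10/36 sites differ → p ≈ 0.277778, d = −0.75 ln(1 − 0.370371) = 0.346968 ≈ 0.347.
seq2–seq3: 13/36 sites differ → p ≈ 0.361111, d = −0.75 ln(1 − 0.481481) = 0.492584 ≈ 0.493.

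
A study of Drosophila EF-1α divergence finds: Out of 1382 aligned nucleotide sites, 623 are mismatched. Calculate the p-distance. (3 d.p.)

p = 623/1382 = 0.450795… ≈ 0.451 (to 3 d.p.).

0.451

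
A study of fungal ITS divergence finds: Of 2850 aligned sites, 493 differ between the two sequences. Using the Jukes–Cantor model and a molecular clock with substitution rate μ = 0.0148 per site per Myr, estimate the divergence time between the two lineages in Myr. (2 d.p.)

p = 493/2850 ≈ 0.172982.
d = −(3/4) ln(1 − 4p/3) = −0.75 ln(1 − 0.230643) = −0.75 ln(0.769357)
  = −0.75 × (-0.262200) = 0.196650 substitutions/site.
Under a molecular clock d = 2μt, so t = d/(2μ) = 0.196650 / (2 × 0.0148) = 6.64 Myr.

6.64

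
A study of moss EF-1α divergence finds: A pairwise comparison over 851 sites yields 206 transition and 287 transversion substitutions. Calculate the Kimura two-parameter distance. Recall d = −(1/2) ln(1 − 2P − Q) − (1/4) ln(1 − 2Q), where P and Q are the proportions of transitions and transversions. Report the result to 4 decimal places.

1.1419

P = 206/851 ≈ 0.242068 and Q = 287/851 ≈ 0.33725.
Under the Kimura two-parameter model, d = −½ ln(1 − 2P − Q) − ¼ ln(1 − 2Q).
1 − 2P − Q = 0.178614, giving −½ ln(0.178614) = 0.861264.
1 − 2Q = 0.3255, giving −¼ ln(0.3255) = 0.280598.
d = 0.861264 + 0.280598 = 1.141862.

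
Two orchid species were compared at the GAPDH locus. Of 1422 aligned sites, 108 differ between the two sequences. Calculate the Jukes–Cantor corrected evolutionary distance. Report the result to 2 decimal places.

p = 108/1422 ≈ 0.075949.
d = −(3/4) ln(1 − 4p/3) = −0.75 ln(1 − 0.101265) = −0.75 ln(0.898735)
  = −0.75 × (-0.106767) = 0.080075 substitutions/site.

0.08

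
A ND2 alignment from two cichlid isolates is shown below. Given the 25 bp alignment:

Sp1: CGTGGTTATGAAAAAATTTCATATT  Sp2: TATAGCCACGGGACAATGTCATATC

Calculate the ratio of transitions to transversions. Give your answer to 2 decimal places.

Transitions are A↔G and C↔T; transversions are all other mismatches.
Transitions: 9. Transversions: 2.
R = 9/2 = 4.50.

4.50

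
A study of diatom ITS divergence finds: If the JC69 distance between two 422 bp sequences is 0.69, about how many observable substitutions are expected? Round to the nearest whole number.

190

Invert JC69: p = (3/4)(1 − e^(−4d/3)) = 0.75 × (1 − e^(-0.92)) = 0.75 × (1 − 0.398519) = 0.451111.
Expected differing sites = pL ≈ 0.451111 × 422 = 190.368842 ≈ 190.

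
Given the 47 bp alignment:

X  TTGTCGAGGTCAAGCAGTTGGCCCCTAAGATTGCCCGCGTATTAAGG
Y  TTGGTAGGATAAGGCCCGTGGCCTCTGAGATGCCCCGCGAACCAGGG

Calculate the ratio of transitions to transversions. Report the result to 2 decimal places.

1.25

Transitions are A↔G and C↔T; transversions are all other mismatches.
Transitions: 10. Transversions: 8.
R = 10/8 = 1.25.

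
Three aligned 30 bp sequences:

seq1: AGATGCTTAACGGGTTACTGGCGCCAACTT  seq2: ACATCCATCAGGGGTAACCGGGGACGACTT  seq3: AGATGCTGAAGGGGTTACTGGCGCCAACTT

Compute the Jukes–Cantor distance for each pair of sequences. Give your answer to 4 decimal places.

d(seq1,seq2) = 0.4408, d(seq1,seq3) = 0.0698, d(seq2,seq3) = 0.4408

seq1–seq2: 10/30 sites differ → p ≈ 0.333333, d = −0.75 ln(1 − 0.444444) = 0.440839 ≈ 0.4408.
seq1–seq3: 2/30 sites differ → p ≈ 0.066667, d = −0.75 ln(1 − 0.088889) = 0.069818 ≈ 0.0698.
seq2–seq3: 10/30 sites differ → p ≈ 0.333333, d = −0.75 ln(1 − 0.444444) = 0.440839 ≈ 0.4408.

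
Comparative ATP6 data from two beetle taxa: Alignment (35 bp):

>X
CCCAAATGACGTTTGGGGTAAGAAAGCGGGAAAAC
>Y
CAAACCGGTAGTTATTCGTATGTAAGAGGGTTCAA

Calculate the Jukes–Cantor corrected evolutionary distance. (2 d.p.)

The sequences differ at 18 of 35 sites, so p = 18/35 ≈ 0.514286.
d = −(3/4) ln(1 − 4p/3) = −0.75 ln(1 − 0.685715) = −0.75 ln(0.314285)
  = −0.75 × (-1.157455) = 0.868091 substitutions/site.

0.87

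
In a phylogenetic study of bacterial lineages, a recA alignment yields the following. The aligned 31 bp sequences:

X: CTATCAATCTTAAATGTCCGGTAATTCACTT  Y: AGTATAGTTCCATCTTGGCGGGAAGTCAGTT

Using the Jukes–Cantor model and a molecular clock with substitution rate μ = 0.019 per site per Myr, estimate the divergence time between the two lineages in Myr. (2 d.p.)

The sequences differ at 17 of 31 sites, so p = 17/31 ≈ 0.548387.
d = −(3/4) ln(1 − 4p/3) = −0.75 ln(1 − 0.731183) = −0.75 ln(0.268817)
  = −0.75 × (-1.313724) = 0.985293 substitutions/site.
Under a molecular clock d = 2μt, so t = d/(2μ) = 0.985293 / (2 × 0.019) = 25.93 Myr.

25.93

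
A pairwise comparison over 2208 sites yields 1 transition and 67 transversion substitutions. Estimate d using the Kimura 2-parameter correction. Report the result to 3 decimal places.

0.032

P = 1/2208 ≈ 0.000453 and Q = 67/2208 ≈ 0.030344.
Under the Kimura two-parameter model, d = −½ ln(1 − 2P − Q) − ¼ ln(1 − 2Q).
1 − 2P − Q = 0.96875, giving −½ ln(0.96875) = 0.015874.
1 − 2Q = 0.939312, giving −¼ ln(0.939312) = 0.015652.
d = 0.015874 + 0.015652 = 0.031526.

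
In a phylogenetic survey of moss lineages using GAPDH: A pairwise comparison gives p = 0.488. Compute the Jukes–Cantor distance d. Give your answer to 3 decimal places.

0.789

d = −(3/4) ln(1 − 4p/3) = −0.75 ln(1 − 0.650667) = −0.75 ln(0.349333)
  = −0.75 × (-1.051730) = 0.788798 substitutions/site.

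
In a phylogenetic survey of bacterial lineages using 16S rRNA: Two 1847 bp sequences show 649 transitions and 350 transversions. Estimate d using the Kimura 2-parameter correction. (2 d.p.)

P = 649/1847 ≈ 0.351381 and Q = 350/1847 ≈ 0.189496.
Under the Kimura two-parameter model, d = −½ ln(1 − 2P − Q) − ¼ ln(1 − 2Q).
1 − 2P − Q = 0.107742, giving −½ ln(0.107742) = 1.114008.
1 − 2Q = 0.621008, giving −¼ ln(0.621008) = 0.119103.
d = 1.114008 + 0.119103 = 1.233111.

1.23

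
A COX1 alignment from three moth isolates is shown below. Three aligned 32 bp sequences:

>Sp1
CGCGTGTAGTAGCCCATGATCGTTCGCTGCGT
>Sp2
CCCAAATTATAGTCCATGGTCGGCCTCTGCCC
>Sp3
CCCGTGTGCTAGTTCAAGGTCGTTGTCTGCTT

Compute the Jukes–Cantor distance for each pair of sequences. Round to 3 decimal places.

d(Sp1,Sp2) = 0.585, d(Sp1,Sp3) = 0.404, d(Sp2,Sp3) = 0.520

Sp1–Sp2: 13/32 sites differ → p = 0.40625, d = −0.75 ln(1 − 0.541667) = 0.585119 ≈ 0.585.
Sp1–Sp3: 10/32 sites differ → p = 0.3125, d = −0.75 ln(1 − 0.416667) = 0.404248 ≈ 0.404.
Sp2–Sp3: 12/32 sites differ → p = 0.375, d = −0.75 ln(1 − 0.5) = 0.519860 ≈ 0.520.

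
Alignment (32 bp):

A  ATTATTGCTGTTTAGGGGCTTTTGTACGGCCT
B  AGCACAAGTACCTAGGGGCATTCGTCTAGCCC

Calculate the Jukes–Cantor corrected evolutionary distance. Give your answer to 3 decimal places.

0.736

The sequences differ at 15 of 32 sites, so p = 15/32 = 0.46875.
d = −(3/4) ln(1 − 4p/3) = −0.75 ln(1 − 0.625) = −0.75 ln(0.375)
  = −0.75 × (-0.980829) = 0.735622 substitutions/site.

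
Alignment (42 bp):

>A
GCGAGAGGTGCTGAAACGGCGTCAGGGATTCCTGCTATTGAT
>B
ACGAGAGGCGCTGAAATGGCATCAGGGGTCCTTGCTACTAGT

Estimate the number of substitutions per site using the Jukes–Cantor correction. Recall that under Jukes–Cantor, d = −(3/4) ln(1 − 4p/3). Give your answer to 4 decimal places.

0.2865

The sequences differ at 10 of 42 sites (1, 9, 17, 21, 28, 30, 32, 38, 40, 41), so p = 10/42 ≈ 0.238095.
d = −(3/4) ln(1 − 4p/3) = −0.75 ln(1 − 0.31746) = −0.75 ln(0.68254)
  = −0.75 × (-0.381934) = 0.286451 substitutions/site.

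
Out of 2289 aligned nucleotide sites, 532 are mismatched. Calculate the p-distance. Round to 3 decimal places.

0.232

p = 532/2289 = 0.232415… ≈ 0.232 (to 3 d.p.).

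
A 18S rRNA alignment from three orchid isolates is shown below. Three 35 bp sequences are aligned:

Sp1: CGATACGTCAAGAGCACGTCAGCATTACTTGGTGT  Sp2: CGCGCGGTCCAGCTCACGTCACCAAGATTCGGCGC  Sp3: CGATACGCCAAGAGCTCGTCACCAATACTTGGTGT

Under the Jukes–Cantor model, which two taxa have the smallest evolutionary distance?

Sp1 and Sp3

Sp1–Sp2: 14/35 differ, p = 0.400, d = 0.572.
Sp1–Sp3: 4/35 differ, p = 0.114, d = 0.124.
Sp2–Sp3: 14/35 differ, p = 0.400, d = 0.572.
The smallest distance is between Sp1 and Sp3.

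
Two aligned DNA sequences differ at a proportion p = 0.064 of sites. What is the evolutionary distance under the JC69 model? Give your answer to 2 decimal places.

d = −(3/4) ln(1 − 4p/3) = −0.75 ln(1 − 0.085333) = −0.75 ln(0.914667)
  = −0.75 × (-0.089195) = 0.066896 substitutions/site.

0.07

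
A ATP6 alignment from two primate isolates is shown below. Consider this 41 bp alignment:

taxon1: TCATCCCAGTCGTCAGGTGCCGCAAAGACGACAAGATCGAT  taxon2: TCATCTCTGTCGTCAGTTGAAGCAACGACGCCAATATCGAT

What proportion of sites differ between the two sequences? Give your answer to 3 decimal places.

The sequences differ at 8 of 41 positions (sites 6, 8, 17, 20, 21, 26, 31, 35).
p = 8/41 = 0.195121… ≈ 0.195 (to 3 d.p.).

0.195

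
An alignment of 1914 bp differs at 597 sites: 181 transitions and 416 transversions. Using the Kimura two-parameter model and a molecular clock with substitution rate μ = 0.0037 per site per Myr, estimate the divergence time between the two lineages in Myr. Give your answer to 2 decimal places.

P = 181/1914 ≈ 0.094566 and Q = 416/1914 ≈ 0.217346.
Under the Kimura two-parameter model, d = −½ ln(1 − 2P − Q) − ¼ ln(1 − 2Q).
1 − 2P − Q = 0.593522, giving −½ ln(0.593522) = 0.260840.
1 − 2Q = 0.565308, giving −¼ ln(0.565308) = 0.142596.
d = 0.260840 + 0.142596 = 0.403436.
Under a molecular clock d = 2μt, so t = d/(2μ) = 0.403436 / (2 × 0.0037) = 54.52 Myr.

54.52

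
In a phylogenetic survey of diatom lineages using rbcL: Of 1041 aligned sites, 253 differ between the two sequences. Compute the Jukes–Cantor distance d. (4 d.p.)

p = 253/1041 ≈ 0.243036.
d = −(3/4) ln(1 − 4p/3) = −0.75 ln(1 − 0.324048) = −0.75 ln(0.675952)
  = −0.75 × (-0.391633) = 0.293725 substitutions/site.

0.2937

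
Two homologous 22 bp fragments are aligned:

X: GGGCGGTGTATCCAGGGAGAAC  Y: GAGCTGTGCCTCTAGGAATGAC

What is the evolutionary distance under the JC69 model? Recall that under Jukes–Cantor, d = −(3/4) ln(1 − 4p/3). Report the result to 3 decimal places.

The sequences differ at 8 of 22 sites (2, 5, 9, 10, 13, 17, 19, 20), so p = 8/22 ≈ 0.363636.
d = −(3/4) ln(1 − 4p/3) = −0.75 ln(1 − 0.484848) = −0.75 ln(0.515152)
  = −0.75 × (-0.663293) = 0.497470 substitutions/site.

0.497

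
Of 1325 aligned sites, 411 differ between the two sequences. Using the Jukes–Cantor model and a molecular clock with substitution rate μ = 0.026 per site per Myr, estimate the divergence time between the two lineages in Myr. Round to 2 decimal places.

7.70

p = 411/1325 ≈ 0.310189.
d = −(3/4) ln(1 − 4p/3) = −0.75 ln(1 − 0.413585) = −0.75 ln(0.586415)
  = −0.75 × (-0.533728) = 0.400296 substitutions/site.
Under a molecular clock d = 2μt, so t = d/(2μ) = 0.400296 / (2 × 0.026) = 7.70 Myr.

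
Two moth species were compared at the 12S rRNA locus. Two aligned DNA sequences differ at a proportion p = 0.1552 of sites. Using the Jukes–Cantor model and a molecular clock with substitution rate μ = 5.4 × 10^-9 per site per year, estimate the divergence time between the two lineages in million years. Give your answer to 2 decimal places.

16.10

d = −(3/4) ln(1 − 4p/3) = −0.75 ln(1 − 0.206933) = −0.75 ln(0.793067)
  = −0.75 × (-0.231848) = 0.173886 substitutions/site.
Under a molecular clock d = 2μt, so t = d/(2μ) = 0.173886 / (2 × 5.4 × 10^-9) = 16.10 million years.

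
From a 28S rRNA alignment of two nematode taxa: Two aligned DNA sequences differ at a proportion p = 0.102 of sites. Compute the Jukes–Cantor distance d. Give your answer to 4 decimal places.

0.1096

d = −(3/4) ln(1 − 4p/3) = −0.75 ln(1 − 0.136) = −0.75 ln(0.864)
  = −0.75 × (-0.146183) = 0.109637 substitutions/site.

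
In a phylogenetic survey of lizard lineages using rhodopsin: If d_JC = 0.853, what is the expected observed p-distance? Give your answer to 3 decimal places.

0.509

p = (3/4)(1 − e^(−4d/3)) = 0.75 × (1 − e^(-1.137333)) = 0.75 × (1 − 0.320673) = 0.509495.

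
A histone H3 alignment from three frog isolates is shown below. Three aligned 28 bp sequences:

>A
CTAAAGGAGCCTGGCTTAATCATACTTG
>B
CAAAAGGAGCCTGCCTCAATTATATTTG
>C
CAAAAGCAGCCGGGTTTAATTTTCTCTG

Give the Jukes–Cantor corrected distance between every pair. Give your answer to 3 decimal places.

A–B: 5/28 sites differ → p ≈ 0.178571, d = −0.75 ln(1 − 0.238095) = 0.203950 ≈ 0.204.
A–C: 9/28 sites differ → p ≈ 0.321429, d = −0.75 ln(1 − 0.428572) = 0.419713 ≈ 0.420.
B–C: 8/28 sites differ → p ≈ 0.285714, d = −0.75 ln(1 − 0.380952) = 0.359679 ≈ 0.360.

d(A,B) = 0.204, d(A,C) = 0.420, d(B,C) = 0.360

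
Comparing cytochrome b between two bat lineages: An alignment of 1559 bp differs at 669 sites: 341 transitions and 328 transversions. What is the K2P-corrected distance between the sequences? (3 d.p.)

P = 341/1559 ≈ 0.21873 and Q = 328/1559 ≈ 0.210391.
Under the Kimura two-parameter model, d = −½ ln(1 − 2P − Q) − ¼ ln(1 − 2Q).
1 − 2P − Q = 0.352149, giving −½ ln(0.352149) = 0.521850.
1 − 2Q = 0.579218, giving −¼ ln(0.579218) = 0.136519.
d = 0.521850 + 0.136519 = 0.658369.

0.658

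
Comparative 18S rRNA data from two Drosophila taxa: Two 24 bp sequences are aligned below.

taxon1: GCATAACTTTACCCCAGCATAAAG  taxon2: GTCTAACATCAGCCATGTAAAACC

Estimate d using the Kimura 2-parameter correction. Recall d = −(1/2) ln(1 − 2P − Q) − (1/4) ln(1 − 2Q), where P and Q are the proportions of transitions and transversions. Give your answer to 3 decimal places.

Of 24 sites, 3 differences are transitions and 8 are transversions, so P = 3/24 = 0.125 and Q = 8/24 ≈ 0.333333.
Under the Kimura two-parameter model, d = −½ ln(1 − 2P − Q) − ¼ ln(1 − 2Q).
1 − 2P − Q = 0.416667, giving −½ ln(0.416667) = 0.437734.
1 − 2Q = 0.333334, giving −¼ ln(0.333334) = 0.274653.
d = 0.437734 + 0.274653 = 0.712387.

0.712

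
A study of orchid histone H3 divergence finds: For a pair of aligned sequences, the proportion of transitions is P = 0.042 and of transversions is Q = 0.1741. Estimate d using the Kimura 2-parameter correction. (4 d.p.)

Under the Kimura two-parameter model, d = −½ ln(1 − 2P − Q) − ¼ ln(1 − 2Q).
1 − 2P − Q = 0.7419, giving −½ ln(0.7419) = 0.149270.
1 − 2Q = 0.6518, giving −¼ ln(0.6518) = 0.107004.
d = 0.149270 + 0.107004 = 0.256274.

0.2563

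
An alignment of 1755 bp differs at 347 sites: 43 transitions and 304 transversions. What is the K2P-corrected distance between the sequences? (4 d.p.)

P = 43/1755 ≈ 0.024501 and Q = 304/1755 ≈ 0.173219.
Under the Kimura two-parameter model, d = −½ ln(1 − 2P − Q) − ¼ ln(1 − 2Q).
1 − 2P − Q = 0.777779, giving −½ ln(0.777779) = 0.125656.
1 − 2Q = 0.653562, giving −¼ ln(0.653562) = 0.106329.
d = 0.125656 + 0.106329 = 0.231985.

0.2320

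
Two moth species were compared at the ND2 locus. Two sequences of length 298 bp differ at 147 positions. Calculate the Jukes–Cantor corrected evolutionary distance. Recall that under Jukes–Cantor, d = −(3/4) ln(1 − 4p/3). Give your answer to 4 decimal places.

0.8041

p = 147/298 ≈ 0.493289.
d = −(3/4) ln(1 − 4p/3) = −0.75 ln(1 − 0.657719) = −0.75 ln(0.342281)
  = −0.75 × (-1.072123) = 0.804092 substitutions/site.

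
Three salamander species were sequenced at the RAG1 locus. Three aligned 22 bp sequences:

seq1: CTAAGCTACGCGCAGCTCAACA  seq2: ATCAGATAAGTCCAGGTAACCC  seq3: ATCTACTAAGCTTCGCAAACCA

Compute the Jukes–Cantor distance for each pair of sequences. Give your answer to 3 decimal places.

d(seq1,seq2) = 0.699, d(seq1,seq3) = 0.824, d(seq2,seq3) = 0.699

seq1–seq2: 10/22 sites differ → p ≈ 0.454545, d = −0.75 ln(1 − 0.60606) = 0.698667 ≈ 0.699.
seq1–seq3: 11/22 sites differ → p = 0.5, d = −0.75 ln(1 − 0.666667) = 0.823960 ≈ 0.824.
seq2–seq3: 10/22 sites differ → p ≈ 0.454545, d = −0.75 ln(1 − 0.60606) = 0.698667 ≈ 0.699.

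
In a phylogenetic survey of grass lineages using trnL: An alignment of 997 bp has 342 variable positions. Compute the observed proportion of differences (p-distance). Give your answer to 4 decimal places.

0.3430

p = 342/997 = 0.343029… ≈ 0.3430 (to 4 d.p.).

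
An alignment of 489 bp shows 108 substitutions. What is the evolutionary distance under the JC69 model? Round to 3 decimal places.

0.262

p = 108/489 ≈ 0.220859.
d = −(3/4) ln(1 − 4p/3) = −0.75 ln(1 − 0.294479) = −0.75 ln(0.705521)
  = −0.75 × (-0.348819) = 0.261614 substitutions/site.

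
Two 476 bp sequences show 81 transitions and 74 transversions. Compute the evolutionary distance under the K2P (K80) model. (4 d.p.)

0.4355

P = 81/476 ≈ 0.170168 and Q = 74/476 ≈ 0.155462.
Under the Kimura two-parameter model, d = −½ ln(1 − 2P − Q) − ¼ ln(1 − 2Q).
1 − 2P − Q = 0.504202, giving −½ ln(0.504202) = 0.342389.
1 − 2Q = 0.689076, giving −¼ ln(0.689076) = 0.093101.
d = 0.342389 + 0.093101 = 0.435490.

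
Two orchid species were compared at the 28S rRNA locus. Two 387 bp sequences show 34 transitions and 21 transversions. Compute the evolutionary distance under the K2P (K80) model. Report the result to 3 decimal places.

P = 34/387 ≈ 0.087855 and Q = 21/387 ≈ 0.054264.
Under the Kimura two-parameter model, d = −½ ln(1 − 2P − Q) − ¼ ln(1 − 2Q).
1 − 2P − Q = 0.770026, giving −½ ln(0.770026) = 0.130665.
1 − 2Q = 0.891472, giving −¼ ln(0.891472) = 0.028720.
d = 0.130665 + 0.028720 = 0.159385.

0.159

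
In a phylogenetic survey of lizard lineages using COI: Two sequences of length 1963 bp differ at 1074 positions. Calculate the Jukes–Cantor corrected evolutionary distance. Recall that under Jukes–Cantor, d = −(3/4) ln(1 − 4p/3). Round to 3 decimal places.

p = 1074/1963 ≈ 0.547122.
d = −(3/4) ln(1 − 4p/3) = −0.75 ln(1 − 0.729496) = −0.75 ln(0.270504)
  = −0.75 × (-1.307468) = 0.980601 substitutions/site.

0.981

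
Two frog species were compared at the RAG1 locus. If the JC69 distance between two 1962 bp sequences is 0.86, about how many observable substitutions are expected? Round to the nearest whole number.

1004

Invert JC69: p = (3/4)(1 − e^(−4d/3)) = 0.75 × (1 − e^(-1.146667)) = 0.75 × (1 − 0.317694) = 0.511730.
Expected differing sites = pL ≈ 0.511730 × 1962 = 1004.01426 ≈ 1004.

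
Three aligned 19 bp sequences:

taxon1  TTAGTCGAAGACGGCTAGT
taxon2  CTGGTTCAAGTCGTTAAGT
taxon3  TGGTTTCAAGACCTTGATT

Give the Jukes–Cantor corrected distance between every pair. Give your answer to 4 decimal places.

taxon1–taxon2: 8/19 sites differ → p ≈ 0.421053, d = −0.75 ln(1 − 0.561404) = 0.618132 ≈ 0.6181.
taxon1–taxon3: 10/19 sites differ → p ≈ 0.526316, d = −0.75 ln(1 − 0.701755) = 0.907380 ≈ 0.9074.
taxon2–taxon3: 7/19 sites differ → p ≈ 0.368421, d = −0.75 ln(1 − 0.491228) = 0.506816 ≈ 0.5068.

d(taxon1,taxon2) = 0.6181, d(taxon1,taxon3) = 0.9074, d(taxon2,taxon3) = 0.5068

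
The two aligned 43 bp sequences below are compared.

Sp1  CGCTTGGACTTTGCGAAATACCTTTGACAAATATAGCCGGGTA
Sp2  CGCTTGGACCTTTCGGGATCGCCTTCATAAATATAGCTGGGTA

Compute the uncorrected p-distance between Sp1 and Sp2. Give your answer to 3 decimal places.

The sequences differ at 10 of 43 positions (sites 10, 13, 16, 17, 20, 21, 23, 26, 28, 38).
p = 10/43 = 0.232558… ≈ 0.233 (to 3 d.p.).

0.233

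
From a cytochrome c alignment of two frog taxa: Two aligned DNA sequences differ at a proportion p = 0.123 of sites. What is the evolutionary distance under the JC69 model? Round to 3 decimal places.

0.134

d = −(3/4) ln(1 − 4p/3) = −0.75 ln(1 − 0.164) = −0.75 ln(0.836)
  = −0.75 × (-0.179127) = 0.134345 substitutions/site.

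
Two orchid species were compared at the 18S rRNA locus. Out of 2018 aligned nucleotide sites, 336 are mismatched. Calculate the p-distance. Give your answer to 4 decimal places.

p = 336/2018 = 0.166501… ≈ 0.1665 (to 4 d.p.).

0.1665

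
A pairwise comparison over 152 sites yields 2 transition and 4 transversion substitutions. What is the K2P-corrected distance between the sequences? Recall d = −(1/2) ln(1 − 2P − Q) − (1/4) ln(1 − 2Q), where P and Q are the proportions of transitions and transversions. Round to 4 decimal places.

0.0406

P = 2/152 ≈ 0.013158 and Q = 4/152 ≈ 0.026316.
Under the Kimura two-parameter model, d = −½ ln(1 − 2P − Q) − ¼ ln(1 − 2Q).
1 − 2P − Q = 0.947368, giving −½ ln(0.947368) = 0.027034.
1 − 2Q = 0.947368, giving −¼ ln(0.947368) = 0.013517.
d = 0.027034 + 0.013517 = 0.040551.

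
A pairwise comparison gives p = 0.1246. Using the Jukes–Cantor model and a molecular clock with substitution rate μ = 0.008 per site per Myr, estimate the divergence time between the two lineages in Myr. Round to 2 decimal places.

d = −(3/4) ln(1 − 4p/3) = −0.75 ln(1 − 0.166133) = −0.75 ln(0.833867)
  = −0.75 × (-0.181681) = 0.136261 substitutions/site.
Under a molecular clock d = 2μt, so t = d/(2μ) = 0.136261 / (2 × 0.008) = 8.52 Myr.

8.52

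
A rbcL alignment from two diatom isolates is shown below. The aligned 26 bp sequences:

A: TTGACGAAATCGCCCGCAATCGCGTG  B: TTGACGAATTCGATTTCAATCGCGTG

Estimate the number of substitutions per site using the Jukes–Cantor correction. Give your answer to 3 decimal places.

The sequences differ at 5 of 26 sites (9, 13, 14, 15, 16), so p = 5/26 ≈ 0.192308.
d = −(3/4) ln(1 − 4p/3) = −0.75 ln(1 − 0.256411) = −0.75 ln(0.743589)
  = −0.75 × (-0.296267) = 0.222200 substitutions/site.

0.222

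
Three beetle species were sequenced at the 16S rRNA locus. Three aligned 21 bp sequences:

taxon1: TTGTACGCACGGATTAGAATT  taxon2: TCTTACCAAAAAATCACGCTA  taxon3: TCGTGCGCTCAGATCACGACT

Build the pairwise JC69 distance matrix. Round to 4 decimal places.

taxon1–taxon2: 12/21 sites differ → p ≈ 0.571429, d = −0.75 ln(1 − 0.761905) = 1.076314 ≈ 1.0763.
taxon1–taxon3: 8/21 sites differ → p ≈ 0.380952, d = −0.75 ln(1 − 0.507936) = 0.531860 ≈ 0.5319.
taxon2–taxon3: 10/21 sites differ → p ≈ 0.47619, d = −0.75 ln(1 − 0.63492) = 0.755729 ≈ 0.7557.

d(taxon1,taxon2) = 1.0763, d(taxon1,taxon3) = 0.5319, d(taxon2,taxon3) = 0.7557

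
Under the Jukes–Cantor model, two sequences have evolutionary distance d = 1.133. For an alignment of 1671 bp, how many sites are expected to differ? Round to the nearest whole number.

Invert JC69: p = (3/4)(1 − e^(−4d/3)) = 0.75 × (1 − e^(-1.510667)) = 0.75 × (1 − 0.220763) = 0.584428.
Expected differing sites = pL ≈ 0.584428 × 1671 = 976.579188 ≈ 977.

977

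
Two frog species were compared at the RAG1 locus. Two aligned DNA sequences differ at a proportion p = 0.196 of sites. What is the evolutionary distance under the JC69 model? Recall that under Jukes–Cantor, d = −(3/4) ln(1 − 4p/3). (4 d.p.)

d = −(3/4) ln(1 − 4p/3) = −0.75 ln(1 − 0.261333) = −0.75 ln(0.738667)
  = −0.75 × (-0.302908) = 0.227181 substitutions/site.

0.2272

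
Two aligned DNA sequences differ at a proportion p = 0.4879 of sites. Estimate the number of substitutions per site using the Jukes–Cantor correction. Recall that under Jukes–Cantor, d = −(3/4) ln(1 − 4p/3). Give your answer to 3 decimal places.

0.789

d = −(3/4) ln(1 − 4p/3) = −0.75 ln(1 − 0.650533) = −0.75 ln(0.349467)
  = −0.75 × (-1.051346) = 0.788510 substitutions/site.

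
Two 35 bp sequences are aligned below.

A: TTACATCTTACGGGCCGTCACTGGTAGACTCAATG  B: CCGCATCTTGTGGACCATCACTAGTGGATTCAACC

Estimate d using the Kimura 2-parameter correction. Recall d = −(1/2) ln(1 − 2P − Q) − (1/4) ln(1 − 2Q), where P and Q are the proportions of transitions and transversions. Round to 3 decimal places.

Of 35 sites, 11 differences are transitions and 1 are transversions, so P = 11/35 ≈ 0.314286 and Q = 1/35 ≈ 0.028571.
Under the Kimura two-parameter model, d = −½ ln(1 − 2P − Q) − ¼ ln(1 − 2Q).
1 − 2P − Q = 0.342857, giving −½ ln(0.342857) = 0.535221.
1 − 2Q = 0.942858, giving −¼ ln(0.942858) = 0.014710.
d = 0.535221 + 0.014710 = 0.549931.

0.550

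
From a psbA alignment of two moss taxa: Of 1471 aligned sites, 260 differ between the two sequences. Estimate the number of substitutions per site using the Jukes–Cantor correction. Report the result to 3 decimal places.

0.202

p = 260/1471 ≈ 0.176751.
d = −(3/4) ln(1 − 4p/3) = −0.75 ln(1 − 0.235668) = −0.75 ln(0.764332)
  = −0.75 × (-0.268753) = 0.201565 substitutions/site.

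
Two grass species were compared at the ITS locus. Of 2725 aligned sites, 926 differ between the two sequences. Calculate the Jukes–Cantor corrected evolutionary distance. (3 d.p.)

p = 926/2725 ≈ 0.339817.
d = −(3/4) ln(1 − 4p/3) = −0.75 ln(1 − 0.453089) = −0.75 ln(0.546911)
  = −0.75 × (-0.603469) = 0.452602 substitutions/site.

0.453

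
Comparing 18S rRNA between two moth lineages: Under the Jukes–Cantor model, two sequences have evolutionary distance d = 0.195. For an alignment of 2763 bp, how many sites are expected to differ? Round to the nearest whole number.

Invert JC69: p = (3/4)(1 − e^(−4d/3)) = 0.75 × (1 − e^(-0.26)) = 0.75 × (1 − 0.771052) = 0.171711.
Expected differing sites = pL ≈ 0.171711 × 2763 = 474.437493 ≈ 474.

474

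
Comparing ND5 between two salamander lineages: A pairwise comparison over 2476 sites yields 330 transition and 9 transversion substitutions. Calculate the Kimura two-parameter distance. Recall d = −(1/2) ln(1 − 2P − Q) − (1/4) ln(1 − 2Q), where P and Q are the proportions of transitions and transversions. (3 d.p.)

P = 330/2476 ≈ 0.133279 and Q = 9/2476 ≈ 0.003635.
Under the Kimura two-parameter model, d = −½ ln(1 − 2P − Q) − ¼ ln(1 − 2Q).
1 − 2P − Q = 0.729807, giving −½ ln(0.729807) = 0.157488.
1 − 2Q = 0.99273, giving −¼ ln(0.99273) = 0.001824.
d = 0.157488 + 0.001824 = 0.159312.

0.159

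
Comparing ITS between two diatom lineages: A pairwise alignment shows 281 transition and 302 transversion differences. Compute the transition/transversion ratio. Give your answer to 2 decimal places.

0.93

R = 281/302 = 0.930463… ≈ 0.93 (to 2 d.p.).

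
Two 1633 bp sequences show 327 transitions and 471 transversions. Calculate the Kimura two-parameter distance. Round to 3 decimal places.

0.799

P = 327/1633 ≈ 0.200245 and Q = 471/1633 ≈ 0.288426.
Under the Kimura two-parameter model, d = −½ ln(1 − 2P − Q) − ¼ ln(1 − 2Q).
1 − 2P − Q = 0.311084, giving −½ ln(0.311084) = 0.583846.
1 − 2Q = 0.423148, giving −¼ ln(0.423148) = 0.215008.
d = 0.583846 + 0.215008 = 0.798854.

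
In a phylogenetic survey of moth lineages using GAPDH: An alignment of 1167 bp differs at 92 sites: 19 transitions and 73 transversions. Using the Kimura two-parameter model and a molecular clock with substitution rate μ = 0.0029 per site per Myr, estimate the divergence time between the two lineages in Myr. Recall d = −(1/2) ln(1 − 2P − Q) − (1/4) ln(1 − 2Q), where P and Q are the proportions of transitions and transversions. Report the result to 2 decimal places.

P = 19/1167 ≈ 0.016281 and Q = 73/1167 ≈ 0.062554.
Under the Kimura two-parameter model, d = −½ ln(1 − 2P − Q) − ¼ ln(1 − 2Q).
1 − 2P − Q = 0.904884, giving −½ ln(0.904884) = 0.049974.
1 − 2Q = 0.874892, giving −¼ ln(0.874892) = 0.033414.
d = 0.049974 + 0.033414 = 0.083388.
Under a molecular clock d = 2μt, so t = d/(2μ) = 0.083388 / (2 × 0.0029) = 14.38 Myr.

14.38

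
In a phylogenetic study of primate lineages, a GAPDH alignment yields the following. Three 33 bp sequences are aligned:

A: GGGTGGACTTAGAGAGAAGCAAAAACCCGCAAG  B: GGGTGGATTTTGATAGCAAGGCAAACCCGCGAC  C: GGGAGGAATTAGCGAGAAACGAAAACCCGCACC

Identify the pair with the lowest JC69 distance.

A–B: 10/33 differ, p = 0.303, d = 0.388.
A–C: 7/33 differ, p = 0.212, d = 0.249.
B–C: 10/33 differ, p = 0.303, d = 0.388.
The smallest distance is between A and C.

A and C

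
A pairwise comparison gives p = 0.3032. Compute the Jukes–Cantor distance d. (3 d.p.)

0.388

d = −(3/4) ln(1 − 4p/3) = −0.75 ln(1 − 0.404267) = −0.75 ln(0.595733)
  = −0.75 × (-0.517963) = 0.388472 substitutions/site.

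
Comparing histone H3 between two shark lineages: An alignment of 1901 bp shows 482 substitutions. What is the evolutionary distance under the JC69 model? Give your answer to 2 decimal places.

p = 482/1901 ≈ 0.253551.
d = −(3/4) ln(1 − 4p/3) = −0.75 ln(1 − 0.338068) = −0.75 ln(0.661932)
  = −0.75 × (-0.412592) = 0.309444 substitutions/site.

0.31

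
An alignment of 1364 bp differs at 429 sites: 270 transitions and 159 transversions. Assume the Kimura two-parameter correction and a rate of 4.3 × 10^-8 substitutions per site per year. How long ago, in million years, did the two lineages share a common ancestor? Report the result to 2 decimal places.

P = 270/1364 ≈ 0.197947 and Q = 159/1364 ≈ 0.116569.
Under the Kimura two-parameter model, d = −½ ln(1 − 2P − Q) − ¼ ln(1 − 2Q).
1 − 2P − Q = 0.487537, giving −½ ln(0.487537) = 0.359195.
1 − 2Q = 0.766862, giving −¼ ln(0.766862) = 0.066362.
d = 0.359195 + 0.066362 = 0.425557.
Under a molecular clock d = 2μt, so t = d/(2μ) = 0.425557 / (2 × 4.3 × 10^-8) = 4.95 million years.

4.95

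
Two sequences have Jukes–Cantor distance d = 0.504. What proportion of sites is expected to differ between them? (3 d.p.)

p = (3/4)(1 − e^(−4d/3)) = 0.75 × (1 − e^(-0.672)) = 0.75 × (1 − 0.510686) = 0.366986.

0.367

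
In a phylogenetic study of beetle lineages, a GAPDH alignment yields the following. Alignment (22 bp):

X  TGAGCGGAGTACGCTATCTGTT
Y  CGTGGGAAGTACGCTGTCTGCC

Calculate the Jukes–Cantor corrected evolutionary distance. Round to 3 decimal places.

The sequences differ at 7 of 22 sites (1, 3, 5, 7, 16, 21, 22), so p = 7/22 ≈ 0.318182.
d = −(3/4) ln(1 − 4p/3) = −0.75 ln(1 − 0.424243) = −0.75 ln(0.575757)
  = −0.75 × (-0.552070) = 0.414053 substitutions/site.

0.414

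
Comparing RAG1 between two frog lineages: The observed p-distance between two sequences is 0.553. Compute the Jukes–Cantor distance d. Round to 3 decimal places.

d = −(3/4) ln(1 − 4p/3) = −0.75 ln(1 − 0.737333) = −0.75 ln(0.262667)
  = −0.75 × (-1.336868) = 1.002651 substitutions/site.

1.003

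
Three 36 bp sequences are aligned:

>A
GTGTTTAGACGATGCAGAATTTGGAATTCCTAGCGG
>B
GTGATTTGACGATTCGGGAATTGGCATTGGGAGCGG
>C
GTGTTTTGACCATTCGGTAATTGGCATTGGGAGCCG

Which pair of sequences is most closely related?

A–B: 10/36 differ, p = 0.278, d = 0.347.
A–C: 11/36 differ, p = 0.306, d = 0.392.
B–C: 4/36 differ, p = 0.111, d = 0.120.
The smallest distance is between B and C.

B and C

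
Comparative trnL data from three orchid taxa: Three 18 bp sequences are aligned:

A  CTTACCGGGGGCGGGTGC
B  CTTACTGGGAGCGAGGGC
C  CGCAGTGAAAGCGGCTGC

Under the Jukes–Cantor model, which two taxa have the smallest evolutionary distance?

A and B

A–B: 4/18 differ, p = 0.222, d = 0.264.
A–C: 8/18 differ, p = 0.444, d = 0.673.
B–C: 8/18 differ, p = 0.444, d = 0.673.
The smallest distance is between A and B.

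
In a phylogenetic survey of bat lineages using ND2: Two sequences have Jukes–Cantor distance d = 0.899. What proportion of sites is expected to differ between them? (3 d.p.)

p = (3/4)(1 − e^(−4d/3)) = 0.75 × (1 − e^(-1.198667)) = 0.75 × (1 − 0.301596) = 0.523803.

0.524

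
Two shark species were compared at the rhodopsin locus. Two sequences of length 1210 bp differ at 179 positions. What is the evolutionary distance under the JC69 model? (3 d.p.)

p = 179/1210 ≈ 0.147934.
d = −(3/4) ln(1 − 4p/3) = −0.75 ln(1 − 0.197245) = −0.75 ln(0.802755)
  = −0.75 × (-0.219706) = 0.164780 substitutions/site.

0.165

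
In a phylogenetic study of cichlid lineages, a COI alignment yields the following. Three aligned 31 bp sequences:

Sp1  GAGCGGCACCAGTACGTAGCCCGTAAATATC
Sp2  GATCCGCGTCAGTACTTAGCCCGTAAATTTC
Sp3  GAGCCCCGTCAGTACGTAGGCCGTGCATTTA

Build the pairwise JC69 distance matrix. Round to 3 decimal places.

Sp1–Sp2: 6/31 sites differ → p ≈ 0.193548, d = −0.75 ln(1 − 0.258064) = 0.223869 ≈ 0.224.
Sp1–Sp3: 9/31 sites differ → p ≈ 0.290323, d = −0.75 ln(1 − 0.387097) = 0.367161 ≈ 0.367.
Sp2–Sp3: 7/31 sites differ → p ≈ 0.225806, d = −0.75 ln(1 − 0.301075) = 0.268659 ≈ 0.269.

d(Sp1,Sp2) = 0.224, d(Sp1,Sp3) = 0.367, d(Sp2,Sp3) = 0.269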